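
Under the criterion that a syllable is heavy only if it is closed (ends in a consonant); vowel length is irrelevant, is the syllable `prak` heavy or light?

heavy

`prak`: short vowel, closed (coda /k/). Closed (coda /k/) → heavy.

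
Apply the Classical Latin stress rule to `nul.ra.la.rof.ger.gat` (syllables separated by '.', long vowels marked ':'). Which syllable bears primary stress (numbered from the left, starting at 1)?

Classical Latin: stress the penult if heavy (long vowel or closed), else the antepenult.
Weights: 4 rof H, 5 ger H, 6 gat H.
The penult (syllable 5, ger) is heavy, so it takes stress.
Stress on syllable 5: nul.ra.la.rof.ˈger.gat.

5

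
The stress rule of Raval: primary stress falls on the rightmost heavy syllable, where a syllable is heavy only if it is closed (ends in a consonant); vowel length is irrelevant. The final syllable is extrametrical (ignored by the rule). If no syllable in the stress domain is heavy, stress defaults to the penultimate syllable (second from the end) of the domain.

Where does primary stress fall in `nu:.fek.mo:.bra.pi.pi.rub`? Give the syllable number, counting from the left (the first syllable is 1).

2

The final syllable (7, rub) is extrametrical; the stress domain is syllables 1–6.
Weights: 1 nu: L, 2 fek H, 3 mo: L, 4 bra L, 5 pi L, 6 pi L.
Heavy syllables in the domain: 2. The rightmost is syllable 2 (fek).
Primary stress: syllable 2 → nu:.ˈfek.mo:.bra.pi.pi.rub.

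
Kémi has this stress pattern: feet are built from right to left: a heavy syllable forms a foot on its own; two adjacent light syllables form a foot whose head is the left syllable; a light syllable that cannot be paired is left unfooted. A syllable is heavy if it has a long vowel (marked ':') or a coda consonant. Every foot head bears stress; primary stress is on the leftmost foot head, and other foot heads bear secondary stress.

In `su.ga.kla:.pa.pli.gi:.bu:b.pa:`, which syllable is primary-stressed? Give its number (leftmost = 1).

Weights: 1 su L, 2 ga L, 3 kla: H, 4 pa L, 5 pli L, 6 gi: H, 7 bu:b H, 8 pa: H.
Parse right to left (heavy = foot alone; LL = one foot; stranded L unfooted): (ˈsu.ga) (ˈkla:) (ˈpa.pli) (ˈgi:) (ˈbu:b) (ˈpa:).
Foot heads: 1, 3, 4, 6, 7, 8.
Primary stress on the leftmost head = syllable 1.
Primary stress: syllable 1 → ˈsu.ga.kla:.pa.pli.gi:.bu:b.pa:.

1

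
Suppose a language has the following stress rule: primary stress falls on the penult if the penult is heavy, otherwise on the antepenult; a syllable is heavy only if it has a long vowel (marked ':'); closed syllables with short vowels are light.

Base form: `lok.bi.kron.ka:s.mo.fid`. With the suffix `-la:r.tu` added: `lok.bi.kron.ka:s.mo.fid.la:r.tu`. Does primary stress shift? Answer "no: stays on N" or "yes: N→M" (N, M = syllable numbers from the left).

yes: 4→7

Base `lok.bi.kron.ka:s.mo.fid` (6 syllables):
  Weights: 4 ka:s H, 5 mo L, 6 fid L.
  The penult (syllable 5, mo) is light, so stress falls on the antepenult (syllable 4, ka:s).
  → primary stress on syllable 4.
Suffixed `lok.bi.kron.ka:s.mo.fid.la:r.tu` (8 syllables):
  Weights: 6 fid L, 7 la:r H, 8 tu L.
  The penult (syllable 7, la:r) is heavy, so it takes stress.
  → primary stress on syllable 7.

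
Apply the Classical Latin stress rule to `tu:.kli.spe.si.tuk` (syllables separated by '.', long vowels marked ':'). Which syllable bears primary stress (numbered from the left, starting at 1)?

Classical Latin: stress the penult if heavy (long vowel or closed), else the antepenult.
Weights: 3 spe L, 4 si L, 5 tuk H.
The penult (syllable 4, si) is light, so stress falls on the antepenult (syllable 3, spe).
Stress on syllable 3: tu:.kli.ˈspe.si.tuk.

3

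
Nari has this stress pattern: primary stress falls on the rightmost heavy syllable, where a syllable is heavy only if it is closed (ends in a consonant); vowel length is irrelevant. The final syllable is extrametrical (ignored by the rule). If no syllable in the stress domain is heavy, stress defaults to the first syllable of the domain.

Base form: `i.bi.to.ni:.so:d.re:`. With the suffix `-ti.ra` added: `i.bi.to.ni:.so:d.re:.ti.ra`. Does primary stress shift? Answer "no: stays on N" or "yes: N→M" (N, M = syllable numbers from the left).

no: stays on 5

Base `i.bi.to.ni:.so:d.re:` (6 syllables):
  The final syllable (6, re:) is extrametrical; the stress domain is syllables 1–5.
  Weights: 1 i L, 2 bi L, 3 to L, 4 ni: L, 5 so:d H.
  Heavy syllables in the domain: 5. The rightmost is syllable 5 (so:d).
  → primary stress on syllable 5.
Suffixed `i.bi.to.ni:.so:d.re:.ti.ra` (8 syllables):
  The final syllable (8, ra) is extrametrical; the stress domain is syllables 1–7.
  Weights: 1 i L, 2 bi L, 3 to L, 4 ni: L, 5 so:d H, 6 re: L, 7 ti L.
  Heavy syllables in the domain: 5. The rightmost is syllable 5 (so:d).
  → primary stress on syllable 5.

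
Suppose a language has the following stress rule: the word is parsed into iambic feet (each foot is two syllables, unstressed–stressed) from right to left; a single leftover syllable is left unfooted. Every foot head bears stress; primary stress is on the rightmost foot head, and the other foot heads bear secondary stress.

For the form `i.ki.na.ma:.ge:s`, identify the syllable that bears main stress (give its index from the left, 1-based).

Parse right to left into iambic (σˈσ) feet: i (ki.ˈna) (ma:.ˈge:s). Syllable 1 is left unfooted.
Foot heads (stressed positions): 3, 5.
End Rule Rightmost: primary stress on the rightmost head = syllable 5.
Primary stress: syllable 5 → i.ki.na.ma:.ˈge:s.

5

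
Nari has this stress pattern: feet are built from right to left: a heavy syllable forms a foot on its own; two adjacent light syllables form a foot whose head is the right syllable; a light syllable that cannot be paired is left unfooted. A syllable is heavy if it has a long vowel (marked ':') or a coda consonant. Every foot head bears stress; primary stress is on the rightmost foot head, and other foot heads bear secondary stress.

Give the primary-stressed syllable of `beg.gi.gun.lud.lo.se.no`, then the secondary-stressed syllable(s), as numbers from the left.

primary 7, secondary 1, 3, 4

Weights: 1 beg H, 2 gi L, 3 gun H, 4 lud H, 5 lo L, 6 se L, 7 no L.
Parse right to left (heavy = foot alone; LL = one foot; stranded L unfooted): (ˈbeg) gi (ˈgun) (ˈlud) lo (se.ˈno).
Foot heads: 1, 3, 4, 7.
Primary stress on the rightmost head = syllable 7.
Secondary stress on 1, 3, 4: ˌbeg.gi.ˌgun.ˌlud.lo.se.ˈno.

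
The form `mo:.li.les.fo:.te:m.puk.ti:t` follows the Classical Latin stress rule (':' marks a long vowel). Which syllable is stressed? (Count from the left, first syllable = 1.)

6

Classical Latin: stress the penult if heavy (long vowel or closed), else the antepenult.
Weights: 5 te:m H, 6 puk H, 7 ti:t H.
The penult (syllable 6, puk) is heavy, so it takes stress.
Stress on syllable 6: mo:.li.les.fo:.te:m.ˈpuk.ti:t.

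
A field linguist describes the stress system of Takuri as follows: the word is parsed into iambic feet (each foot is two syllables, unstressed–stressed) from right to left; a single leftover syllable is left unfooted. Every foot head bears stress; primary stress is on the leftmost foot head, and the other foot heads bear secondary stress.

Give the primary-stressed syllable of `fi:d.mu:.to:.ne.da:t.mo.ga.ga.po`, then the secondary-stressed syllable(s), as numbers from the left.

Parse right to left into iambic (σˈσ) feet: fi:d (mu:.ˈto:) (ne.ˈda:t) (mo.ˈga) (ga.ˈpo). Syllable 1 is left unfooted.
Foot heads (stressed positions): 3, 5, 7, 9.
End Rule Leftmost: primary stress on the leftmost head = syllable 3.
Secondary stress on 5, 7, 9: fi:d.mu:.ˈto:.ne.ˌda:t.mo.ˌga.ga.ˌpo.

primary 3, secondary 5, 7, 9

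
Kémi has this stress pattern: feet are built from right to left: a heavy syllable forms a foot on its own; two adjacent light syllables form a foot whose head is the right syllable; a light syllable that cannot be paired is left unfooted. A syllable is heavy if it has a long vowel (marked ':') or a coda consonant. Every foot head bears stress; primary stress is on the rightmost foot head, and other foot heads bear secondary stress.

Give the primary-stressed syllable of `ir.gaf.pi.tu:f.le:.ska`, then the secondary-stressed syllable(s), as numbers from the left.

Weights: 1 ir H, 2 gaf H, 3 pi L, 4 tu:f H, 5 le: H, 6 ska L.
Parse right to left (heavy = foot alone; LL = one foot; stranded L unfooted): (ˈir) (ˈgaf) pi (ˈtu:f) (ˈle:) ska.
Foot heads: 1, 2, 4, 5.
Primary stress on the rightmost head = syllable 5.
Secondary stress on 1, 2, 4: ˌir.ˌgaf.pi.ˌtu:f.ˈle:.ska.

primary 5, secondary 1, 2, 4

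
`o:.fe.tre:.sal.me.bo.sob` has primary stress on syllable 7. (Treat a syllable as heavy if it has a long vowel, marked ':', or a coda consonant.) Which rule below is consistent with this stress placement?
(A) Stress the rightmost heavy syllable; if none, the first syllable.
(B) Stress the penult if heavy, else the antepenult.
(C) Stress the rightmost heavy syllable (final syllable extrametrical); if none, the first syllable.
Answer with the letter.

Rule A → syllable 7 ✓.
Rule B → syllable 5 (observed: 7).
Rule C → syllable 4 (observed: 7).

A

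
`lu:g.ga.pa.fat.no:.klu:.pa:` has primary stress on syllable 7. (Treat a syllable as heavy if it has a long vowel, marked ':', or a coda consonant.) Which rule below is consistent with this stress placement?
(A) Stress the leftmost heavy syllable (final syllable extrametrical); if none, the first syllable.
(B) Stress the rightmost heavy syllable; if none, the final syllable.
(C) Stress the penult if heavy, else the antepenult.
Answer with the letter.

B

Rule A → syllable 1 (observed: 7).
Rule B → syllable 7 ✓.
Rule C → syllable 6 (observed: 7).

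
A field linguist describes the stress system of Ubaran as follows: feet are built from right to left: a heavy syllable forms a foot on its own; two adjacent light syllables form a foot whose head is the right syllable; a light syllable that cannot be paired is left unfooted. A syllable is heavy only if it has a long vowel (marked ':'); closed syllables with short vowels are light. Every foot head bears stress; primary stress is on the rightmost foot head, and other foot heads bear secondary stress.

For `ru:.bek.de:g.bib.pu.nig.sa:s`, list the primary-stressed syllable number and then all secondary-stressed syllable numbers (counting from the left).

Weights: 1 ru: H, 2 bek L, 3 de:g H, 4 bib L, 5 pu L, 6 nig L, 7 sa:s H.
Parse right to left (heavy = foot alone; LL = one foot; stranded L unfooted): (ˈru:) bek (ˈde:g) bib (pu.ˈnig) (ˈsa:s).
Foot heads: 1, 3, 6, 7.
Primary stress on the rightmost head = syllable 7.
Secondary stress on 1, 3, 6: ˌru:.bek.ˌde:g.bib.pu.ˌnig.ˈsa:s.

primary 7, secondary 1, 3, 6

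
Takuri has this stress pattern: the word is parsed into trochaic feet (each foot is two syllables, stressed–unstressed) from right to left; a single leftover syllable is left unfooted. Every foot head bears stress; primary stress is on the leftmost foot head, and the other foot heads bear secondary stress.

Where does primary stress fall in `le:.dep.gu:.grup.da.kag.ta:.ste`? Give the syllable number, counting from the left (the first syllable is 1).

Parse right to left into trochaic (ˈσσ) feet: (ˈle:.dep) (ˈgu:.grup) (ˈda.kag) (ˈta:.ste).
Foot heads (stressed positions): 1, 3, 5, 7.
End Rule Leftmost: primary stress on the leftmost head = syllable 1.
Primary stress: syllable 1 → ˈle:.dep.gu:.grup.da.kag.ta:.ste.

1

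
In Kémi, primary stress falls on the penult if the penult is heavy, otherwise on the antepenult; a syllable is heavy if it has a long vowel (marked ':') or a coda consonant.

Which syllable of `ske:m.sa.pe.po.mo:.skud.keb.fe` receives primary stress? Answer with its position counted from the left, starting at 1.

Weights: 6 skud H, 7 keb H, 8 fe L.
The penult (syllable 7, keb) is heavy, so it takes stress.
Primary stress: syllable 7 → ske:m.sa.pe.po.mo:.skud.ˈkeb.fe.

7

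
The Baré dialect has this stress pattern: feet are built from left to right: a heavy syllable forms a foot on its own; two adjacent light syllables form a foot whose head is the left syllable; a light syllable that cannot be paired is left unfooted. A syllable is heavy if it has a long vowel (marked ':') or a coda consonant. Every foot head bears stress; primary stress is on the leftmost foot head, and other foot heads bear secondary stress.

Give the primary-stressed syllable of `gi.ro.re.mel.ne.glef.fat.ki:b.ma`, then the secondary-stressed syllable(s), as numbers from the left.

primary 1, secondary 4, 6, 7, 8

Weights: 1 gi L, 2 ro L, 3 re L, 4 mel H, 5 ne L, 6 glef H, 7 fat H, 8 ki:b H, 9 ma L.
Parse left to right (heavy = foot alone; LL = one foot; stranded L unfooted): (ˈgi.ro) re (ˈmel) ne (ˈglef) (ˈfat) (ˈki:b) ma.
Foot heads: 1, 4, 6, 7, 8.
Primary stress on the leftmost head = syllable 1.
Secondary stress on 4, 6, 7, 8: ˈgi.ro.re.ˌmel.ne.ˌglef.ˌfat.ˌki:b.ma.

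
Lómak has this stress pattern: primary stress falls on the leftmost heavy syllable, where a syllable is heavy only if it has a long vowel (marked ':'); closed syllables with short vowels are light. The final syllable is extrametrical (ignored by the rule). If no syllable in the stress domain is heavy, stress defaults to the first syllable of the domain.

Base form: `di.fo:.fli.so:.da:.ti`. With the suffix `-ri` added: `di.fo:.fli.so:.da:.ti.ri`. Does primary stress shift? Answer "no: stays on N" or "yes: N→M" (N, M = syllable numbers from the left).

Base `di.fo:.fli.so:.da:.ti` (6 syllables):
  The final syllable (6, ti) is extrametrical; the stress domain is syllables 1–5.
  Weights: 1 di L, 2 fo: H, 3 fli L, 4 so: H, 5 da: H.
  Heavy syllables in the domain: 2, 4, 5. The leftmost is syllable 2 (fo:).
  → primary stress on syllable 2.
Suffixed `di.fo:.fli.so:.da:.ti.ri` (7 syllables):
  The final syllable (7, ri) is extrametrical; the stress domain is syllables 1–6.
  Weights: 1 di L, 2 fo: H, 3 fli L, 4 so: H, 5 da: H, 6 ti L.
  Heavy syllables in the domain: 2, 4, 5. The leftmost is syllable 2 (fo:).
  → primary stress on syllable 2.

no: stays on 2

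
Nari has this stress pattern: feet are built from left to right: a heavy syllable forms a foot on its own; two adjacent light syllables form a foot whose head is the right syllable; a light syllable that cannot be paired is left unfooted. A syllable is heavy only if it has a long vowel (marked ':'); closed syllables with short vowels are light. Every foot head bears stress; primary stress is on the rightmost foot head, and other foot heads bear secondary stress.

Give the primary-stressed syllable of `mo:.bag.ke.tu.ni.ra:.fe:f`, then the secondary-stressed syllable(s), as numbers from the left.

Weights: 1 mo: H, 2 bag L, 3 ke L, 4 tu L, 5 ni L, 6 ra: H, 7 fe:f H.
Parse left to right (heavy = foot alone; LL = one foot; stranded L unfooted): (ˈmo:) (bag.ˈke) (tu.ˈni) (ˈra:) (ˈfe:f).
Foot heads: 1, 3, 5, 6, 7.
Primary stress on the rightmost head = syllable 7.
Secondary stress on 1, 3, 5, 6: ˌmo:.bag.ˌke.tu.ˌni.ˌra:.ˈfe:f.

primary 7, secondary 1, 3, 5, 6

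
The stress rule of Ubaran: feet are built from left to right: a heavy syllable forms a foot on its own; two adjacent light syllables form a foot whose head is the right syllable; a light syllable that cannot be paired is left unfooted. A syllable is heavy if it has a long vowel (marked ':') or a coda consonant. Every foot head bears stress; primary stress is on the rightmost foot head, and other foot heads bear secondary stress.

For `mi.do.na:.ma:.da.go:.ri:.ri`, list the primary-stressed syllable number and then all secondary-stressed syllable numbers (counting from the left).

Weights: 1 mi L, 2 do L, 3 na: H, 4 ma: H, 5 da L, 6 go: H, 7 ri: H, 8 ri L.
Parse left to right (heavy = foot alone; LL = one foot; stranded L unfooted): (mi.ˈdo) (ˈna:) (ˈma:) da (ˈgo:) (ˈri:) ri.
Foot heads: 2, 3, 4, 6, 7.
Primary stress on the rightmost head = syllable 7.
Secondary stress on 2, 3, 4, 6: mi.ˌdo.ˌna:.ˌma:.da.ˌgo:.ˈri:.ri.

primary 7, secondary 2, 3, 4, 6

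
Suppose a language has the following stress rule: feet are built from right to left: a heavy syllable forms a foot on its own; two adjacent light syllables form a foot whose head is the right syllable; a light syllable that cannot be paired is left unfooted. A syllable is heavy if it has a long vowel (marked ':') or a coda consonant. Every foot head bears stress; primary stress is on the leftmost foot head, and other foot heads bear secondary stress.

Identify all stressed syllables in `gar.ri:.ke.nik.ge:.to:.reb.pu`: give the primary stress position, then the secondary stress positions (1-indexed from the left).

Weights: 1 gar H, 2 ri: H, 3 ke L, 4 nik H, 5 ge: H, 6 to: H, 7 reb H, 8 pu L.
Parse right to left (heavy = foot alone; LL = one foot; stranded L unfooted): (ˈgar) (ˈri:) ke (ˈnik) (ˈge:) (ˈto:) (ˈreb) pu.
Foot heads: 1, 2, 4, 5, 6, 7.
Primary stress on the leftmost head = syllable 1.
Secondary stress on 2, 4, 5, 6, 7: ˈgar.ˌri:.ke.ˌnik.ˌge:.ˌto:.ˌreb.pu.

primary 1, secondary 2, 4, 5, 6, 7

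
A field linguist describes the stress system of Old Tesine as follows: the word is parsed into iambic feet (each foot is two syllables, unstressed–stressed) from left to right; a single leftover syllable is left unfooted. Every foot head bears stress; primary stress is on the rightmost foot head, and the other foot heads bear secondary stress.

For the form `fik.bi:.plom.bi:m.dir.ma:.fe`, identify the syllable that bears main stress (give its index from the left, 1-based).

Parse left to right into iambic (σˈσ) feet: (fik.ˈbi:) (plom.ˈbi:m) (dir.ˈma:) fe. Syllable 7 is left unfooted.
Foot heads (stressed positions): 2, 4, 6.
End Rule Rightmost: primary stress on the rightmost head = syllable 6.
Primary stress: syllable 6 → fik.bi:.plom.bi:m.dir.ˈma:.fe.

6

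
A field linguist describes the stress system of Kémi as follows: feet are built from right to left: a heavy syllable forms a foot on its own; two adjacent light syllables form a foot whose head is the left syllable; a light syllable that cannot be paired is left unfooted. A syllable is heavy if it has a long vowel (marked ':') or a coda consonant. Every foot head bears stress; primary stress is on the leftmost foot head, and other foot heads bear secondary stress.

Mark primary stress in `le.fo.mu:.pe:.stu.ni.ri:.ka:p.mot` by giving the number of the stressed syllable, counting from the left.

1

Weights: 1 le L, 2 fo L, 3 mu: H, 4 pe: H, 5 stu L, 6 ni L, 7 ri: H, 8 ka:p H, 9 mot H.
Parse right to left (heavy = foot alone; LL = one foot; stranded L unfooted): (ˈle.fo) (ˈmu:) (ˈpe:) (ˈstu.ni) (ˈri:) (ˈka:p) (ˈmot).
Foot heads: 1, 3, 4, 5, 7, 8, 9.
Primary stress on the leftmost head = syllable 1.
Primary stress: syllable 1 → ˈle.fo.mu:.pe:.stu.ni.ri:.ka:p.mot.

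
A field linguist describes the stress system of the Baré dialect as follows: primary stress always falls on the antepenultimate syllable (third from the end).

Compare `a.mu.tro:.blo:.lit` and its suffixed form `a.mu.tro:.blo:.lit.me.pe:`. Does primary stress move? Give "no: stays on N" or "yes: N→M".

yes: 3→5

Base `a.mu.tro:.blo:.lit` (5 syllables):
  The word has 5 syllables; the antepenultimate syllable (third from the end) is syllable 3 (tro:).
  → primary stress on syllable 3.
Suffixed `a.mu.tro:.blo:.lit.me.pe:` (7 syllables):
  The word has 7 syllables; the antepenultimate syllable (third from the end) is syllable 5 (lit).
  → primary stress on syllable 5.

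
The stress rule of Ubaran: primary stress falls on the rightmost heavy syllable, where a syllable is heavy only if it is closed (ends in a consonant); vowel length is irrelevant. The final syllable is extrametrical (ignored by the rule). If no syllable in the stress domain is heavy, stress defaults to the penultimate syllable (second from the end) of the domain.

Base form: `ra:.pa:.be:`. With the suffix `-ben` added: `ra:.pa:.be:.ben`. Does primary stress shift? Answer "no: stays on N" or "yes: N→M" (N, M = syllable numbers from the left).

Base `ra:.pa:.be:` (3 syllables):
  The final syllable (3, be:) is extrametrical; the stress domain is syllables 1–2.
  Weights: 1 ra: L, 2 pa: L.
  No heavy syllable in the domain; default to the penultimate syllable (second from the end) of the domain = syllable 1.
  → primary stress on syllable 1.
Suffixed `ra:.pa:.be:.ben` (4 syllables):
  The final syllable (4, ben) is extrametrical; the stress domain is syllables 1–3.
  Weights: 1 ra: L, 2 pa: L, 3 be: L.
  No heavy syllable in the domain; default to the penultimate syllable (second from the end) of the domain = syllable 2.
  → primary stress on syllable 2.

yes: 1→2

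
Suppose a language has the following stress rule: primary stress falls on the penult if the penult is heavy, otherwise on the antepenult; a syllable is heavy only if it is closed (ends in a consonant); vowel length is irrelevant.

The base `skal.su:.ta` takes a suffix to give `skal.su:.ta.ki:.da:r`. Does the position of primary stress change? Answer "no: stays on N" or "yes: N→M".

yes: 1→3

Base `skal.su:.ta` (3 syllables):
  Weights: 1 skal H, 2 su: L, 3 ta L.
  The penult (syllable 2, su:) is light, so stress falls on the antepenult (syllable 1, skal).
  → primary stress on syllable 1.
Suffixed `skal.su:.ta.ki:.da:r` (5 syllables):
  Weights: 3 ta L, 4 ki: L, 5 da:r H.
  The penult (syllable 4, ki:) is light, so stress falls on the antepenult (syllable 3, ta).
  → primary stress on syllable 3.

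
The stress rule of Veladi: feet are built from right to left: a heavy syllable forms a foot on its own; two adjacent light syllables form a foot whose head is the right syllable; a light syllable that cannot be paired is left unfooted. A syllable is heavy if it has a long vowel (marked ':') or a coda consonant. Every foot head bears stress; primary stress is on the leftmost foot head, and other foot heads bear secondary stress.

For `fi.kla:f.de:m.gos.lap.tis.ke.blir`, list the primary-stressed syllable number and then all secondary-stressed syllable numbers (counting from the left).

primary 2, secondary 3, 4, 5, 6, 8

Weights: 1 fi L, 2 kla:f H, 3 de:m H, 4 gos H, 5 lap H, 6 tis H, 7 ke L, 8 blir H.
Parse right to left (heavy = foot alone; LL = one foot; stranded L unfooted): fi (ˈkla:f) (ˈde:m) (ˈgos) (ˈlap) (ˈtis) ke (ˈblir).
Foot heads: 2, 3, 4, 5, 6, 8.
Primary stress on the leftmost head = syllable 2.
Secondary stress on 3, 4, 5, 6, 8: fi.ˈkla:f.ˌde:m.ˌgos.ˌlap.ˌtis.ke.ˌblir.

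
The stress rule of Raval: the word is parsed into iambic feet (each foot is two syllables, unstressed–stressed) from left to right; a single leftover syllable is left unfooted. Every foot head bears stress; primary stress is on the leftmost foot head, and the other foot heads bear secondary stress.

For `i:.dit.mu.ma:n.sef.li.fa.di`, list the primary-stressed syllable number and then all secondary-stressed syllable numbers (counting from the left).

Parse left to right into iambic (σˈσ) feet: (i:.ˈdit) (mu.ˈma:n) (sef.ˈli) (fa.ˈdi).
Foot heads (stressed positions): 2, 4, 6, 8.
End Rule Leftmost: primary stress on the leftmost head = syllable 2.
Secondary stress on 4, 6, 8: i:.ˈdit.mu.ˌma:n.sef.ˌli.fa.ˌdi.

primary 2, secondary 4, 6, 8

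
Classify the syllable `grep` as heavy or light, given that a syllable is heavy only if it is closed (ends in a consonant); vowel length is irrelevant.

`grep`: short vowel, closed (coda /p/). Closed (coda /p/) → heavy.

heavy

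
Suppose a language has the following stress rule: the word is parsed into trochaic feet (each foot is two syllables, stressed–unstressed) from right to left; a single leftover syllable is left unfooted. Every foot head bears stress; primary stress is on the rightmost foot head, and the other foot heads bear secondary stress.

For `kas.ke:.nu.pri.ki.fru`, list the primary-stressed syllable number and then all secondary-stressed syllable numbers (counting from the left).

Parse right to left into trochaic (ˈσσ) feet: (ˈkas.ke:) (ˈnu.pri) (ˈki.fru).
Foot heads (stressed positions): 1, 3, 5.
End Rule Rightmost: primary stress on the rightmost head = syllable 5.
Secondary stress on 1, 3: ˌkas.ke:.ˌnu.pri.ˈki.fru.

primary 5, secondary 1, 3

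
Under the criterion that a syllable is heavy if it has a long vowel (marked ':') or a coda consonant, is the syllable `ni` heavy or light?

light

`ni`: short vowel, open (no coda). Short vowel, open → light.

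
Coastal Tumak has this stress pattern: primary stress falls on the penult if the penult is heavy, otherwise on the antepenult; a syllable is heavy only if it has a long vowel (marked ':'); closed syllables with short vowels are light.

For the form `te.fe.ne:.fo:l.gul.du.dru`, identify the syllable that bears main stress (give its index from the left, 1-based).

5

Weights: 5 gul L, 6 du L, 7 dru L.
The penult (syllable 6, du) is light, so stress falls on the antepenult (syllable 5, gul).
Primary stress: syllable 5 → te.fe.ne:.fo:l.ˈgul.du.dru.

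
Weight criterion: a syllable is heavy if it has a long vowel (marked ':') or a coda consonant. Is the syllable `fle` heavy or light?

`fle`: short vowel, open (no coda). Short vowel, open → light.

light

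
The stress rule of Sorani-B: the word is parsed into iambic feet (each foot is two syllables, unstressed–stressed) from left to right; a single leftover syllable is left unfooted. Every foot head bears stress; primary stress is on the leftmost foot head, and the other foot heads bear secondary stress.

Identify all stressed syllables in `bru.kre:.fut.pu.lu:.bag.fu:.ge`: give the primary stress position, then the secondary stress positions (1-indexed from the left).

primary 2, secondary 4, 6, 8

Parse left to right into iambic (σˈσ) feet: (bru.ˈkre:) (fut.ˈpu) (lu:.ˈbag) (fu:.ˈge).
Foot heads (stressed positions): 2, 4, 6, 8.
End Rule Leftmost: primary stress on the leftmost head = syllable 2.
Secondary stress on 4, 6, 8: bru.ˈkre:.fut.ˌpu.lu:.ˌbag.fu:.ˌge.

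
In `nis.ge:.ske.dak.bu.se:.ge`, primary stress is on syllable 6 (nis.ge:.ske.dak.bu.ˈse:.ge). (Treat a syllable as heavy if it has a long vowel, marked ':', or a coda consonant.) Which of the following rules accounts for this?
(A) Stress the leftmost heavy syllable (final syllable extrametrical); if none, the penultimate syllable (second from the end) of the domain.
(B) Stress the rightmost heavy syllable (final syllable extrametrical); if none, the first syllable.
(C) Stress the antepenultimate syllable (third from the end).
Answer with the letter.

B

Rule A → syllable 1 (observed: 6).
Rule B → syllable 6 ✓.
Rule C → syllable 5 (observed: 6).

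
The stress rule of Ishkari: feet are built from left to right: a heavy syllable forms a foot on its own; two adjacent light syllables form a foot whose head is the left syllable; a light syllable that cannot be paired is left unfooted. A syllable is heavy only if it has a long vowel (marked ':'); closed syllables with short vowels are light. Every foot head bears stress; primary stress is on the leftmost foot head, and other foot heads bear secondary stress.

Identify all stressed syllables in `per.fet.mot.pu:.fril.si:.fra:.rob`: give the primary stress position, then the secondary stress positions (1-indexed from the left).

Weights: 1 per L, 2 fet L, 3 mot L, 4 pu: H, 5 fril L, 6 si: H, 7 fra: H, 8 rob L.
Parse left to right (heavy = foot alone; LL = one foot; stranded L unfooted): (ˈper.fet) mot (ˈpu:) fril (ˈsi:) (ˈfra:) rob.
Foot heads: 1, 4, 6, 7.
Primary stress on the leftmost head = syllable 1.
Secondary stress on 4, 6, 7: ˈper.fet.mot.ˌpu:.fril.ˌsi:.ˌfra:.rob.

primary 1, secondary 4, 6, 7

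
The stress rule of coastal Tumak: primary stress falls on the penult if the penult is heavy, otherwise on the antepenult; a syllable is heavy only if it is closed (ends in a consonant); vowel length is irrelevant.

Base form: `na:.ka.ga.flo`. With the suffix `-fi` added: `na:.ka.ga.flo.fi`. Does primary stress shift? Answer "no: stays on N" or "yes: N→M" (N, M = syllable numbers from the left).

yes: 2→3

Base `na:.ka.ga.flo` (4 syllables):
  Weights: 2 ka L, 3 ga L, 4 flo L.
  The penult (syllable 3, ga) is light, so stress falls on the antepenult (syllable 2, ka).
  → primary stress on syllable 2.
Suffixed `na:.ka.ga.flo.fi` (5 syllables):
  Weights: 3 ga L, 4 flo L, 5 fi L.
  The penult (syllable 4, flo) is light, so stress falls on the antepenult (syllable 3, ga).
  → primary stress on syllable 3.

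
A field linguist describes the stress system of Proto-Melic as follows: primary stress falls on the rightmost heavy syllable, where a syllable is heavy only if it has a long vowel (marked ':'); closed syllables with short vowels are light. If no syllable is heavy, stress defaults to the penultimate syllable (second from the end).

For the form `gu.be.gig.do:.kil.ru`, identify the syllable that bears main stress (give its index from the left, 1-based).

Weights: 1 gu L, 2 be L, 3 gig L, 4 do: H, 5 kil L, 6 ru L.
Heavy syllables in the domain: 4. The rightmost is syllable 4 (do:).
Primary stress: syllable 4 → gu.be.gig.ˈdo:.kil.ru.

4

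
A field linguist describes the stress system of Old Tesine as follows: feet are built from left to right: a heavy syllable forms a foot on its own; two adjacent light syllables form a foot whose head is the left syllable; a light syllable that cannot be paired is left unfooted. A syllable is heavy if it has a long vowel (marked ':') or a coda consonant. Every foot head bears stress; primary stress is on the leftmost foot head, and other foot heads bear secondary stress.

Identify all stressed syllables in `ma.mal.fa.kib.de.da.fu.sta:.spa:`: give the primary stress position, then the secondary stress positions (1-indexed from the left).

primary 2, secondary 4, 5, 8, 9

Weights: 1 ma L, 2 mal H, 3 fa L, 4 kib H, 5 de L, 6 da L, 7 fu L, 8 sta: H, 9 spa: H.
Parse left to right (heavy = foot alone; LL = one foot; stranded L unfooted): ma (ˈmal) fa (ˈkib) (ˈde.da) fu (ˈsta:) (ˈspa:).
Foot heads: 2, 4, 5, 8, 9.
Primary stress on the leftmost head = syllable 2.
Secondary stress on 4, 5, 8, 9: ma.ˈmal.fa.ˌkib.ˌde.da.fu.ˌsta:.ˌspa:.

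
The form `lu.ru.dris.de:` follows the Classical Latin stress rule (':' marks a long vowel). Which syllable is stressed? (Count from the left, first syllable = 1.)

3

Classical Latin: stress the penult if heavy (long vowel or closed), else the antepenult.
Weights: 2 ru L, 3 dris H, 4 de: H.
The penult (syllable 3, dris) is heavy, so it takes stress.
Stress on syllable 3: lu.ru.ˈdris.de:.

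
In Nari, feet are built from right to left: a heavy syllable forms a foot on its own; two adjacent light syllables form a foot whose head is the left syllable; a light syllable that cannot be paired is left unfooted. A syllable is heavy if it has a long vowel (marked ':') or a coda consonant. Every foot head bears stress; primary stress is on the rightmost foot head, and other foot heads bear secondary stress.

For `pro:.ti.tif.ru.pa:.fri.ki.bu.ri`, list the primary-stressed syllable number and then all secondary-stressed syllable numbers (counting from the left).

primary 8, secondary 1, 3, 5, 6

Weights: 1 pro: H, 2 ti L, 3 tif H, 4 ru L, 5 pa: H, 6 fri L, 7 ki L, 8 bu L, 9 ri L.
Parse right to left (heavy = foot alone; LL = one foot; stranded L unfooted): (ˈpro:) ti (ˈtif) ru (ˈpa:) (ˈfri.ki) (ˈbu.ri).
Foot heads: 1, 3, 5, 6, 8.
Primary stress on the rightmost head = syllable 8.
Secondary stress on 1, 3, 5, 6: ˌpro:.ti.ˌtif.ru.ˌpa:.ˌfri.ki.ˈbu.ri.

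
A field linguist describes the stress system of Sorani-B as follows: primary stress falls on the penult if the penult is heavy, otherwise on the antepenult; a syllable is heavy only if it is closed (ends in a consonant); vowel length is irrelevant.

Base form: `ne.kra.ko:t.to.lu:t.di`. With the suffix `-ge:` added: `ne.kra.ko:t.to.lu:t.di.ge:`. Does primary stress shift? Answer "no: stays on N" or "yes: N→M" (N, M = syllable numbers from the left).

no: stays on 5

Base `ne.kra.ko:t.to.lu:t.di` (6 syllables):
  Weights: 4 to L, 5 lu:t H, 6 di L.
  The penult (syllable 5, lu:t) is heavy, so it takes stress.
  → primary stress on syllable 5.
Suffixed `ne.kra.ko:t.to.lu:t.di.ge:` (7 syllables):
  Weights: 5 lu:t H, 6 di L, 7 ge: L.
  The penult (syllable 6, di) is light, so stress falls on the antepenult (syllable 5, lu:t).
  → primary stress on syllable 5.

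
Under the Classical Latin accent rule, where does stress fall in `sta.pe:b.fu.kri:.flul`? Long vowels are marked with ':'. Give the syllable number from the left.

4

Classical Latin: stress the penult if heavy (long vowel or closed), else the antepenult.
Weights: 3 fu L, 4 kri: H, 5 flul H.
The penult (syllable 4, kri:) is heavy, so it takes stress.
Stress on syllable 4: sta.pe:b.fu.ˈkri:.flul.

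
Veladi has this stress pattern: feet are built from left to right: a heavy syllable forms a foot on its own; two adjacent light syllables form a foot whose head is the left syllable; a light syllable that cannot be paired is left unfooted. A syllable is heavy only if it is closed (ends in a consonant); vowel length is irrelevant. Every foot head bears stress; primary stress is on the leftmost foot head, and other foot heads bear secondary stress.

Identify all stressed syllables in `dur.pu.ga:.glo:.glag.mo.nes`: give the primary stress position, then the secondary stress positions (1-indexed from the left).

Weights: 1 dur H, 2 pu L, 3 ga: L, 4 glo: L, 5 glag H, 6 mo L, 7 nes H.
Parse left to right (heavy = foot alone; LL = one foot; stranded L unfooted): (ˈdur) (ˈpu.ga:) glo: (ˈglag) mo (ˈnes).
Foot heads: 1, 2, 5, 7.
Primary stress on the leftmost head = syllable 1.
Secondary stress on 2, 5, 7: ˈdur.ˌpu.ga:.glo:.ˌglag.mo.ˌnes.

primary 1, secondary 2, 5, 7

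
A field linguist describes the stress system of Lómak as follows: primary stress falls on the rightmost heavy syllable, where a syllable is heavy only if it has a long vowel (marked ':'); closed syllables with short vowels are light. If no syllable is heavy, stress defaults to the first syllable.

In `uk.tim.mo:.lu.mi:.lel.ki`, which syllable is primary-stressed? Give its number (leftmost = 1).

Weights: 1 uk L, 2 tim L, 3 mo: H, 4 lu L, 5 mi: H, 6 lel L, 7 ki L.
Heavy syllables in the domain: 3, 5. The rightmost is syllable 5 (mi:).
Primary stress: syllable 5 → uk.tim.mo:.lu.ˈmi:.lel.ki.

5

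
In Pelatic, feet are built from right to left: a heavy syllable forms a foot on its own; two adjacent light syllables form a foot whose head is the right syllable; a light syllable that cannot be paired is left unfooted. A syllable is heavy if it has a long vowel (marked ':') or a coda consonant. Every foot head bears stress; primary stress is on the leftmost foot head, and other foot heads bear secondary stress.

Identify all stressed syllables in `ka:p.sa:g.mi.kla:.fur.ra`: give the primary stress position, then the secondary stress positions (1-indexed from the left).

primary 1, secondary 2, 4, 5

Weights: 1 ka:p H, 2 sa:g H, 3 mi L, 4 kla: H, 5 fur H, 6 ra L.
Parse right to left (heavy = foot alone; LL = one foot; stranded L unfooted): (ˈka:p) (ˈsa:g) mi (ˈkla:) (ˈfur) ra.
Foot heads: 1, 2, 4, 5.
Primary stress on the leftmost head = syllable 1.
Secondary stress on 2, 4, 5: ˈka:p.ˌsa:g.mi.ˌkla:.ˌfur.ra.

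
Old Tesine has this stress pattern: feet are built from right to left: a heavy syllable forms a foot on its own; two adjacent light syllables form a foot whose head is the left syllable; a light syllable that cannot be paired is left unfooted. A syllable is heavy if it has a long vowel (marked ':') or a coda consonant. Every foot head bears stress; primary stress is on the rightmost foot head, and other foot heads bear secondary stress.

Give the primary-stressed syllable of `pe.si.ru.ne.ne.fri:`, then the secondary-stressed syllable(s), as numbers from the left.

Weights: 1 pe L, 2 si L, 3 ru L, 4 ne L, 5 ne L, 6 fri: H.
Parse right to left (heavy = foot alone; LL = one foot; stranded L unfooted): pe (ˈsi.ru) (ˈne.ne) (ˈfri:).
Foot heads: 2, 4, 6.
Primary stress on the rightmost head = syllable 6.
Secondary stress on 2, 4: pe.ˌsi.ru.ˌne.ne.ˈfri:.

primary 6, secondary 2, 4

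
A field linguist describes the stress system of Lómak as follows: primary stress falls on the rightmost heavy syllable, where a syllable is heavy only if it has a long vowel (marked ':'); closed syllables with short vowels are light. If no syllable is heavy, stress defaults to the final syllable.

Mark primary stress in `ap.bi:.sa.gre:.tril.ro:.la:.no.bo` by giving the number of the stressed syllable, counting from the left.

Weights: 1 ap L, 2 bi: H, 3 sa L, 4 gre: H, 5 tril L, 6 ro: H, 7 la: H, 8 no L, 9 bo L.
Heavy syllables in the domain: 2, 4, 6, 7. The rightmost is syllable 7 (la:).
Primary stress: syllable 7 → ap.bi:.sa.gre:.tril.ro:.ˈla:.no.bo.

7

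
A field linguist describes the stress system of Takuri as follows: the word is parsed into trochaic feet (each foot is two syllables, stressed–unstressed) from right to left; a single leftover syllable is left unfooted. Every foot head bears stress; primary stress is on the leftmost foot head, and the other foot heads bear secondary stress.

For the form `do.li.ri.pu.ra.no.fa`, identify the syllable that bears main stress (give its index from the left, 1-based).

Parse right to left into trochaic (ˈσσ) feet: do (ˈli.ri) (ˈpu.ra) (ˈno.fa). Syllable 1 is left unfooted.
Foot heads (stressed positions): 2, 4, 6.
End Rule Leftmost: primary stress on the leftmost head = syllable 2.
Primary stress: syllable 2 → do.ˈli.ri.pu.ra.no.fa.

2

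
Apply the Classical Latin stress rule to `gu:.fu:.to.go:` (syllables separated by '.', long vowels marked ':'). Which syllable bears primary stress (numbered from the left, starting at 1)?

Classical Latin: stress the penult if heavy (long vowel or closed), else the antepenult.
Weights: 2 fu: H, 3 to L, 4 go: H.
The penult (syllable 3, to) is light, so stress falls on the antepenult (syllable 2, fu:).
Stress on syllable 2: gu:.ˈfu:.to.go:.

2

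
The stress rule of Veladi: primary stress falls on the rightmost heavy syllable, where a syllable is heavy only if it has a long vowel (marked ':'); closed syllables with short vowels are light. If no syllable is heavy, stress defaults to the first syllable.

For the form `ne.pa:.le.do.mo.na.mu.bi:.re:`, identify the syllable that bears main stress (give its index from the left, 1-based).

9

Weights: 1 ne L, 2 pa: H, 3 le L, 4 do L, 5 mo L, 6 na L, 7 mu L, 8 bi: H, 9 re: H.
Heavy syllables in the domain: 2, 8, 9. The rightmost is syllable 9 (re:).
Primary stress: syllable 9 → ne.pa:.le.do.mo.na.mu.bi:.ˈre:.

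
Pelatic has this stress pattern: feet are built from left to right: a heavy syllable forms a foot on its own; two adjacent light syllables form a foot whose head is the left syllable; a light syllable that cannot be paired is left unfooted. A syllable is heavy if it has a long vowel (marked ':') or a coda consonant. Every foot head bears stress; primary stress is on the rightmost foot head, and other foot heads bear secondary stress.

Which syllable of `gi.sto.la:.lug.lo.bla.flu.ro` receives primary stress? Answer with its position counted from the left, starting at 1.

Weights: 1 gi L, 2 sto L, 3 la: H, 4 lug H, 5 lo L, 6 bla L, 7 flu L, 8 ro L.
Parse left to right (heavy = foot alone; LL = one foot; stranded L unfooted): (ˈgi.sto) (ˈla:) (ˈlug) (ˈlo.bla) (ˈflu.ro).
Foot heads: 1, 3, 4, 5, 7.
Primary stress on the rightmost head = syllable 7.
Primary stress: syllable 7 → gi.sto.la:.lug.lo.bla.ˈflu.ro.

7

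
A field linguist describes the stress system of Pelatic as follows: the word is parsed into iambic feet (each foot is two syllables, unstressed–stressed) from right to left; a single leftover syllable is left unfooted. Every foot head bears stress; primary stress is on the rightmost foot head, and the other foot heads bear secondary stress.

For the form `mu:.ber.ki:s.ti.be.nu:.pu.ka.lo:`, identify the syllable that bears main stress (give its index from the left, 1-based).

9

Parse right to left into iambic (σˈσ) feet: mu: (ber.ˈki:s) (ti.ˈbe) (nu:.ˈpu) (ka.ˈlo:). Syllable 1 is left unfooted.
Foot heads (stressed positions): 3, 5, 7, 9.
End Rule Rightmost: primary stress on the rightmost head = syllable 9.
Primary stress: syllable 9 → mu:.ber.ki:s.ti.be.nu:.pu.ka.ˈlo:.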